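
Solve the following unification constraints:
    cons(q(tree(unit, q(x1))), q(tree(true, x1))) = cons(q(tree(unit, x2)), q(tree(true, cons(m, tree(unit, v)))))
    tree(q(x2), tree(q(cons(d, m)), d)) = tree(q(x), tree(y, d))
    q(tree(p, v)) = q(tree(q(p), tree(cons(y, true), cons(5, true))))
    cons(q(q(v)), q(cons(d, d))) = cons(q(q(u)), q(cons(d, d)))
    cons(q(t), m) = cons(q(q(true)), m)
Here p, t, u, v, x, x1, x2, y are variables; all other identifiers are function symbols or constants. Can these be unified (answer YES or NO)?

Decompose cons/2: q(tree(unit, q(x1))) = q(tree(unit, x2)),  q(tree(true, x1)) = q(tree(true, cons(m, tree(unit, v)))).
Decompose q/1: tree(unit, q(x1)) = tree(unit, x2).
Decompose tree/2: unit = unit,  q(x1) = x2.
Delete trivial equation unit = unit.
Bind x2 := q(x1); substituting into the one remaining equation that mentions x2 gives: tree(q(q(x1)), tree(q(cons(d, m)), d)) = tree(q(x), tree(y, d)).
Decompose q/1: tree(true, x1) = tree(true, cons(m, tree(unit, v))).
Decompose tree/2: true = true,  x1 = cons(m, tree(unit, v)).
Delete trivial equation true = true.
Bind x1 := cons(m, tree(unit, v)); substituting into the one remaining equation that mentions x1 gives: tree(q(q(cons(m, tree(unit, v)))), tree(q(cons(d, m)), d)) = tree(q(x), tree(y, d)). Substituting into the earlier binding gives x2 := q(cons(m, tree(unit, v))).
Decompose tree/2: q(q(cons(m, tree(unit, v)))) = q(x),  tree(q(cons(d, m)), d) = tree(y, d).
Decompose q/1: q(cons(m, tree(unit, v))) = x.
Bind x := q(cons(m, tree(unit, v))); no other remaining equation mentions x.
Decompose tree/2: q(cons(d, m)) = y,  d = d.
Bind y := q(cons(d, m)); substituting into the one remaining equation that mentions y gives: q(tree(p, v)) = q(tree(q(p), tree(cons(q(cons(d, m)), true), cons(5, true)))).
Delete trivial equation d = d.
Decompose q/1: tree(p, v) = tree(q(p), tree(cons(q(cons(d, m)), true), cons(5, true))).
Decompose tree/2: p = q(p),  v = tree(cons(q(cons(d, m)), true), cons(5, true)).
Occurs check fails: p occurs in q(p); the equation p = q(p) has no finite solution.

NO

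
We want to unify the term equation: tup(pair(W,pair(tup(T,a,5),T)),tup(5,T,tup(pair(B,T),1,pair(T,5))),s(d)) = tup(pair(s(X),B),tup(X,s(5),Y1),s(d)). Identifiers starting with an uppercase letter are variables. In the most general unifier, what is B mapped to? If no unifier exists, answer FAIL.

pair(tup(s(5),a,5),s(5))

Decompose tup/3: pair(W,pair(tup(T,a,5),T)) = pair(s(X),B),  tup(5,T,tup(pair(B,T),1,pair(T,5))) = tup(X,s(5),Y1),  s(d) = s(d).
Decompose pair/2: W = s(X),  pair(tup(T,a,5),T) = B.
Bind W := s(X); no other remaining equation mentions W.
Bind B := pair(tup(T,a,5),T); substituting into the one remaining equation that mentions B gives: tup(5,T,tup(pair(pair(tup(T,a,5),T),T),1,pair(T,5))) = tup(X,s(5),Y1).
Decompose tup/3: 5 = X,  T = s(5),  tup(pair(pair(tup(T,a,5),T),T),1,pair(T,5)) = Y1.
Bind X := 5; no other remaining equation mentions X. Substituting into the earlier binding gives W := s(5).
Bind T := s(5); substituting into the one remaining equation that mentions T gives: tup(pair(pair(tup(s(5),a,5),s(5)),s(5)),1,pair(s(5),5)) = Y1. Substituting into the earlier binding gives B := pair(tup(s(5),a,5),s(5)).
Bind Y1 := tup(pair(pair(tup(s(5),a,5),s(5)),s(5)),1,pair(s(5),5)); no other remaining equation mentions Y1.
Delete trivial equation s(d) = s(d).
MGU = { W := s(5), B := pair(tup(s(5),a,5),s(5)), X := 5, T := s(5), Y1 := tup(pair(pair(tup(s(5),a,5),s(5)),s(5)),1,pair(s(5),5)) }, so B := pair(tup(s(5),a,5),s(5)).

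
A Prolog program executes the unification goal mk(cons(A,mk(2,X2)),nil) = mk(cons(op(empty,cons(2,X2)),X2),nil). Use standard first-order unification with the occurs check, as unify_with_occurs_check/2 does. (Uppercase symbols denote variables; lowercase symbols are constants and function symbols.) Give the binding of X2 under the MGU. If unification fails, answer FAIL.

FAIL

Decompose mk/2: cons(A,mk(2,X2)) = cons(op(empty,cons(2,X2)),X2),  nil = nil.
Decompose cons/2: A = op(empty,cons(2,X2)),  mk(2,X2) = X2.
Bind A := op(empty,cons(2,X2)); no other remaining equation mentions A.
Occurs check fails: X2 occurs in mk(2,X2); the equation X2 = mk(2,X2) has no finite solution.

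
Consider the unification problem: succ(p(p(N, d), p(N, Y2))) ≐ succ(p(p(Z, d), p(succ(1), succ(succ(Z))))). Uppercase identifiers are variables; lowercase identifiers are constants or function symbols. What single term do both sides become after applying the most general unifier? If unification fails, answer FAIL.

succ(p(p(succ(1), d), p(succ(1), succ(succ(succ(1))))))

Decompose succ/1: p(p(N, d), p(N, Y2)) ≐ p(p(Z, d), p(succ(1), succ(succ(Z)))).
Decompose p/2: p(N, d) ≐ p(Z, d),  p(N, Y2) ≐ p(succ(1), succ(succ(Z))).
Decompose p/2: N ≐ Z,  d ≐ d.
Bind N := Z; substituting into the one remaining equation that mentions N gives: p(Z, Y2) ≐ p(succ(1), succ(succ(Z))).
Delete trivial equation d ≐ d.
Decompose p/2: Z ≐ succ(1),  Y2 ≐ succ(succ(Z)).
Bind Z := succ(1); substituting into the remaining equation gives: Y2 ≐ succ(succ(succ(1))). Substituting into the earlier binding gives N := succ(1).
Bind Y2 := succ(succ(succ(1))).
Applying the MGU to either side gives succ(p(p(succ(1), d), p(succ(1), succ(succ(succ(1)))))).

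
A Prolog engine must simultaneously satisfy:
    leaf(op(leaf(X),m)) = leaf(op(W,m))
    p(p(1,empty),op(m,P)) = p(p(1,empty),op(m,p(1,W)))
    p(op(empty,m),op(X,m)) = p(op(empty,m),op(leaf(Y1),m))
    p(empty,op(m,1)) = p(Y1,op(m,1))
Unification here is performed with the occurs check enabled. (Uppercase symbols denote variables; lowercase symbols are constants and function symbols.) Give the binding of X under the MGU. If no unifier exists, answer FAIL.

leaf(empty)

Decompose leaf/1: op(leaf(X),m) = op(W,m).
Decompose op/2: leaf(X) = W,  m = m.
Bind W := leaf(X); substituting into the one remaining equation that mentions W gives: p(p(1,empty),op(m,P)) = p(p(1,empty),op(m,p(1,leaf(X)))).
Delete trivial equation m = m.
Decompose p/2: p(1,empty) = p(1,empty),  op(m,P) = op(m,p(1,leaf(X))).
Delete trivial equation p(1,empty) = p(1,empty).
Decompose op/2: m = m,  P = p(1,leaf(X)).
Delete trivial equation m = m.
Bind P := p(1,leaf(X)); no other remaining equation mentions P.
Decompose p/2: op(empty,m) = op(empty,m),  op(X,m) = op(leaf(Y1),m).
Delete trivial equation op(empty,m) = op(empty,m).
Decompose op/2: X = leaf(Y1),  m = m.
Bind X := leaf(Y1); no other remaining equation mentions X. Substituting into the earlier bindings gives W := leaf(leaf(Y1)), P := p(1,leaf(leaf(Y1))).
Delete trivial equation m = m.
Decompose p/2: empty = Y1,  op(m,1) = op(m,1).
Bind Y1 := empty; no other remaining equation mentions Y1. Substituting into the earlier bindings gives W := leaf(leaf(empty)), P := p(1,leaf(leaf(empty))), X := leaf(empty).
Delete trivial equation op(m,1) = op(m,1).
MGU = { W -> leaf(leaf(empty)), P -> p(1,leaf(leaf(empty))), X -> leaf(empty), Y1 -> empty }, so X -> leaf(empty).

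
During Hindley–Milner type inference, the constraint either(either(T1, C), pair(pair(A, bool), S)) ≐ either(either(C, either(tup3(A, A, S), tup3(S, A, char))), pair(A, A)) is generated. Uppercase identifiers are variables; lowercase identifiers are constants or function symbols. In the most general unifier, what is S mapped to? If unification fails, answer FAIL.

Decompose either/2: either(T1, C) ≐ either(C, either(tup3(A, A, S), tup3(S, A, char))),  pair(pair(A, bool), S) ≐ pair(A, A).
Decompose either/2: T1 ≐ C,  C ≐ either(tup3(A, A, S), tup3(S, A, char)).
Bind T1 := C; no other remaining equation mentions T1.
Bind C := either(tup3(A, A, S), tup3(S, A, char)); no other remaining equation mentions C. Substituting into the earlier binding gives T1 := either(tup3(A, A, S), tup3(S, A, char)).
Decompose pair/2: pair(A, bool) ≐ A,  S ≐ A.
Occurs check fails: A occurs in pair(A, bool); the equation A ≐ pair(A, bool) has no finite solution.

FAIL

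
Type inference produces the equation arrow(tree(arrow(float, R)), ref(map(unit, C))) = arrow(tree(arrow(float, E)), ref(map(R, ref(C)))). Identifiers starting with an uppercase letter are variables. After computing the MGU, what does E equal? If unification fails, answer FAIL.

Decompose arrow/2: tree(arrow(float, R)) = tree(arrow(float, E)),  ref(map(unit, C)) = ref(map(R, ref(C))).
Decompose tree/1: arrow(float, R) = arrow(float, E).
Decompose arrow/2: float = float,  R = E.
Delete trivial equation float = float.
Bind R := E; substituting into the remaining equation gives: ref(map(unit, C)) = ref(map(E, ref(C))).
Decompose ref/1: map(unit, C) = map(E, ref(C)).
Decompose map/2: unit = E,  C = ref(C).
Bind E := unit; no other remaining equation mentions E. Substituting into the earlier binding gives R := unit.
Occurs check fails: C occurs in ref(C); the equation C = ref(C) has no finite solution.

FAIL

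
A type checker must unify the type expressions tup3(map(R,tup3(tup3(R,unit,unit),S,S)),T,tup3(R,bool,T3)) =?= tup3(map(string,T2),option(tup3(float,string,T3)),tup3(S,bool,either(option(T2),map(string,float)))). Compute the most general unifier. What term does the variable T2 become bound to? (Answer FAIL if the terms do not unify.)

Decompose tup3/3: map(R,tup3(tup3(R,unit,unit),S,S)) =?= map(string,T2),  T =?= option(tup3(float,string,T3)),  tup3(R,bool,T3) =?= tup3(S,bool,either(option(T2),map(string,float))).
Decompose map/2: R =?= string,  tup3(tup3(R,unit,unit),S,S) =?= T2.
Bind R := string; substituting into the 2 remaining equations that mention R gives: tup3(tup3(string,unit,unit),S,S) =?= T2,  tup3(string,bool,T3) =?= tup3(S,bool,either(option(T2),map(string,float))).
Bind T2 := tup3(tup3(string,unit,unit),S,S); substituting into the one remaining equation that mentions T2 gives: tup3(string,bool,T3) =?= tup3(S,bool,either(option(tup3(tup3(string,unit,unit),S,S)),map(string,float))).
Bind T := option(tup3(float,string,T3)); no other remaining equation mentions T.
Decompose tup3/3: string =?= S,  bool =?= bool,  T3 =?= either(option(tup3(tup3(string,unit,unit),S,S)),map(string,float)).
Bind S := string; substituting into the one remaining equation that mentions S gives: T3 =?= either(option(tup3(tup3(string,unit,unit),string,string)),map(string,float)). Substituting into the earlier binding gives T2 := tup3(tup3(string,unit,unit),string,string).
Delete trivial equation bool =?= bool.
Bind T3 := either(option(tup3(tup3(string,unit,unit),string,string)),map(string,float)). Substituting into the earlier binding gives T := option(tup3(float,string,either(option(tup3(tup3(string,unit,unit),string,string)),map(string,float)))).
MGU = { R := string, T2 := tup3(tup3(string,unit,unit),string,string), T := option(tup3(float,string,either(option(tup3(tup3(string,unit,unit),string,string)),map(string,float)))), S := string, T3 := either(option(tup3(tup3(string,unit,unit),string,string)),map(string,float)) }, so T2 := tup3(tup3(string,unit,unit),string,string).

tup3(tup3(string,unit,unit),string,string)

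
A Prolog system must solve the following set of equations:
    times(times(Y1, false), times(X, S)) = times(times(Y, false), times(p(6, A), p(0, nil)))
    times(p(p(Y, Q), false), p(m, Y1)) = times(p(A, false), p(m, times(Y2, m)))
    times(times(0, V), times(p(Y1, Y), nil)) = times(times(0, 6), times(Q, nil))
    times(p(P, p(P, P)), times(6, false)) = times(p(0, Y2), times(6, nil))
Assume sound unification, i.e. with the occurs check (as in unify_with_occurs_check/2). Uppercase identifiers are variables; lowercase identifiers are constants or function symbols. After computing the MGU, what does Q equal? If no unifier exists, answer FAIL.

FAIL

Decompose times/2: times(Y1, false) = times(Y, false),  times(X, S) = times(p(6, A), p(0, nil)).
Decompose times/2: Y1 = Y,  false = false.
Bind Y1 := Y; substituting into the 2 remaining equations that mention Y1 gives: times(p(p(Y, Q), false), p(m, Y)) = times(p(A, false), p(m, times(Y2, m))),  times(times(0, V), times(p(Y, Y), nil)) = times(times(0, 6), times(Q, nil)).
Delete trivial equation false = false.
Decompose times/2: X = p(6, A),  S = p(0, nil).
Bind X := p(6, A); no other remaining equation mentions X.
Bind S := p(0, nil); no other remaining equation mentions S.
Decompose times/2: p(p(Y, Q), false) = p(A, false),  p(m, Y) = p(m, times(Y2, m)).
Decompose p/2: p(Y, Q) = A,  false = false.
Bind A := p(Y, Q); no other remaining equation mentions A. Substituting into the earlier binding gives X := p(6, p(Y, Q)).
Delete trivial equation false = false.
Decompose p/2: m = m,  Y = times(Y2, m).
Delete trivial equation m = m.
Bind Y := times(Y2, m); substituting into the one remaining equation that mentions Y gives: times(times(0, V), times(p(times(Y2, m), times(Y2, m)), nil)) = times(times(0, 6), times(Q, nil)). Substituting into the earlier bindings gives Y1 := times(Y2, m), X := p(6, p(times(Y2, m), Q)), A := p(times(Y2, m), Q).
Decompose times/2: times(0, V) = times(0, 6),  times(p(times(Y2, m), times(Y2, m)), nil) = times(Q, nil).
Decompose times/2: 0 = 0,  V = 6.
Delete trivial equation 0 = 0.
Bind V := 6; no other remaining equation mentions V.
Decompose times/2: p(times(Y2, m), times(Y2, m)) = Q,  nil = nil.
Bind Q := p(times(Y2, m), times(Y2, m)); no other remaining equation mentions Q. Substituting into the earlier bindings gives X := p(6, p(times(Y2, m), p(times(Y2, m), times(Y2, m)))), A := p(times(Y2, m), p(times(Y2, m), times(Y2, m))).
Delete trivial equation nil = nil.
Decompose times/2: p(P, p(P, P)) = p(0, Y2),  times(6, false) = times(6, nil).
Decompose p/2: P = 0,  p(P, P) = Y2.
Bind P := 0; substituting into the one remaining equation that mentions P gives: p(0, 0) = Y2.
Bind Y2 := p(0, 0); no other remaining equation mentions Y2. Substituting into the earlier bindings gives Y1 := times(p(0, 0), m), X := p(6, p(times(p(0, 0), m), p(times(p(0, 0), m), times(p(0, 0), m)))), A := p(times(p(0, 0), m), p(times(p(0, 0), m), times(p(0, 0), m))), Y := times(p(0, 0), m), Q := p(times(p(0, 0), m), times(p(0, 0), m)).
Decompose times/2: 6 = 6,  false = nil.
Delete trivial equation 6 = 6.
Clash: constants false and nil differ; no unifier exists.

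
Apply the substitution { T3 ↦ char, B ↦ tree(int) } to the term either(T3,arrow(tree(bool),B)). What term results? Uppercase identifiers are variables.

Replace each occurrence of T3 with char.
Replace each occurrence of B with tree(int).
Result: either(char,arrow(tree(bool),tree(int))).

either(char,arrow(tree(bool),tree(int)))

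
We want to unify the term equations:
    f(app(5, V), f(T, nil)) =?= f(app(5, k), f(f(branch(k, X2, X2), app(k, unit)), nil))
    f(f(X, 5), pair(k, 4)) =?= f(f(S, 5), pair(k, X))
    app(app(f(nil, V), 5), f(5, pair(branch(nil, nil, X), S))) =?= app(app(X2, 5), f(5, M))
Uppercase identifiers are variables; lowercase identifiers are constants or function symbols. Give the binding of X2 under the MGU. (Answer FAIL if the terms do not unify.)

Decompose f/2: app(5, V) =?= app(5, k),  f(T, nil) =?= f(f(branch(k, X2, X2), app(k, unit)), nil).
Decompose app/2: 5 =?= 5,  V =?= k.
Delete trivial equation 5 =?= 5.
Bind V := k; substituting into the one remaining equation that mentions V gives: app(app(f(nil, k), 5), f(5, pair(branch(nil, nil, X), S))) =?= app(app(X2, 5), f(5, M)).
Decompose f/2: T =?= f(branch(k, X2, X2), app(k, unit)),  nil =?= nil.
Bind T := f(branch(k, X2, X2), app(k, unit)); no other remaining equation mentions T.
Delete trivial equation nil =?= nil.
Decompose f/2: f(X, 5) =?= f(S, 5),  pair(k, 4) =?= pair(k, X).
Decompose f/2: X =?= S,  5 =?= 5.
Bind X := S; substituting into the 2 remaining equations that mention X gives: pair(k, 4) =?= pair(k, S),  app(app(f(nil, k), 5), f(5, pair(branch(nil, nil, S), S))) =?= app(app(X2, 5), f(5, M)).
Delete trivial equation 5 =?= 5.
Decompose pair/2: k =?= k,  4 =?= S.
Delete trivial equation k =?= k.
Bind S := 4; substituting into the remaining equation gives: app(app(f(nil, k), 5), f(5, pair(branch(nil, nil, 4), 4))) =?= app(app(X2, 5), f(5, M)). Substituting into the earlier binding gives X := 4.
Decompose app/2: app(f(nil, k), 5) =?= app(X2, 5),  f(5, pair(branch(nil, nil, 4), 4)) =?= f(5, M).
Decompose app/2: f(nil, k) =?= X2,  5 =?= 5.
Bind X2 := f(nil, k); no other remaining equation mentions X2. Substituting into the earlier binding gives T := f(branch(k, f(nil, k), f(nil, k)), app(k, unit)).
Delete trivial equation 5 =?= 5.
Decompose f/2: 5 =?= 5,  pair(branch(nil, nil, 4), 4) =?= M.
Delete trivial equation 5 =?= 5.
Bind M := pair(branch(nil, nil, 4), 4).
MGU = { V := k, T := f(branch(k, f(nil, k), f(nil, k)), app(k, unit)), X := 4, S := 4, X2 := f(nil, k), M := pair(branch(nil, nil, 4), 4) }, so X2 := f(nil, k).

f(nil, k)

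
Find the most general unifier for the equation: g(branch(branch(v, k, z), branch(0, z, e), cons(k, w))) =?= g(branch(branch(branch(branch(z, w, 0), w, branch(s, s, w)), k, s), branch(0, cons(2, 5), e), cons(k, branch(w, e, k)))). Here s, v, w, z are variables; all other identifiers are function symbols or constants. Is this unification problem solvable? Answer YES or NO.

NO

Decompose g/1: branch(branch(v, k, z), branch(0, z, e), cons(k, w)) =?= branch(branch(branch(branch(z, w, 0), w, branch(s, s, w)), k, s), branch(0, cons(2, 5), e), cons(k, branch(w, e, k))).
Decompose branch/3: branch(v, k, z) =?= branch(branch(branch(z, w, 0), w, branch(s, s, w)), k, s),  branch(0, z, e) =?= branch(0, cons(2, 5), e),  cons(k, w) =?= cons(k, branch(w, e, k)).
Decompose branch/3: v =?= branch(branch(z, w, 0), w, branch(s, s, w)),  k =?= k,  z =?= s.
Bind v := branch(branch(z, w, 0), w, branch(s, s, w)); no other remaining equation mentions v.
Delete trivial equation k =?= k.
Bind z := s; substituting into the one remaining equation that mentions z gives: branch(0, s, e) =?= branch(0, cons(2, 5), e). Substituting into the earlier binding gives v := branch(branch(s, w, 0), w, branch(s, s, w)).
Decompose branch/3: 0 =?= 0,  s =?= cons(2, 5),  e =?= e.
Delete trivial equation 0 =?= 0.
Bind s := cons(2, 5); no other remaining equation mentions s. Substituting into the earlier bindings gives v := branch(branch(cons(2, 5), w, 0), w, branch(cons(2, 5), cons(2, 5), w)), z := cons(2, 5).
Delete trivial equation e =?= e.
Decompose cons/2: k =?= k,  w =?= branch(w, e, k).
Delete trivial equation k =?= k.
Occurs check fails: w occurs in branch(w, e, k); the equation w =?= branch(w, e, k) has no finite solution.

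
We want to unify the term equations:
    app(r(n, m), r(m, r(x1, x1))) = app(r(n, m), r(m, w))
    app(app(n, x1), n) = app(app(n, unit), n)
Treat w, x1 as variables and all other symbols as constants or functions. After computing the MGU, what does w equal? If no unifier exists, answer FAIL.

r(unit, unit)

Decompose app/2: r(n, m) = r(n, m),  r(m, r(x1, x1)) = r(m, w).
Delete trivial equation r(n, m) = r(n, m).
Decompose r/2: m = m,  r(x1, x1) = w.
Delete trivial equation m = m.
Bind w := r(x1, x1); no other remaining equation mentions w.
Decompose app/2: app(n, x1) = app(n, unit),  n = n.
Decompose app/2: n = n,  x1 = unit.
Delete trivial equation n = n.
Bind x1 := unit; no other remaining equation mentions x1. Substituting into the earlier binding gives w := r(unit, unit).
Delete trivial equation n = n.
MGU = { w ↦ r(unit, unit), x1 ↦ unit }, so w ↦ r(unit, unit).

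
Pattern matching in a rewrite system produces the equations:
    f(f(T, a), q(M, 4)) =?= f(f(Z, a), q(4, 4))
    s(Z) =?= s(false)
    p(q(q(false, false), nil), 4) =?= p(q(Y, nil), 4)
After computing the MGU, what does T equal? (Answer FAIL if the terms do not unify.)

Decompose f/2: f(T, a) =?= f(Z, a),  q(M, 4) =?= q(4, 4).
Decompose f/2: T =?= Z,  a =?= a.
Bind T := Z; no other remaining equation mentions T.
Delete trivial equation a =?= a.
Decompose q/2: M =?= 4,  4 =?= 4.
Bind M := 4; no other remaining equation mentions M.
Delete trivial equation 4 =?= 4.
Decompose s/1: Z =?= false.
Bind Z := false; no other remaining equation mentions Z. Substituting into the earlier binding gives T := false.
Decompose p/2: q(q(false, false), nil) =?= q(Y, nil),  4 =?= 4.
Decompose q/2: q(false, false) =?= Y,  nil =?= nil.
Bind Y := q(false, false); no other remaining equation mentions Y.
Delete trivial equation nil =?= nil.
Delete trivial equation 4 =?= 4.
MGU = { T -> false, M -> 4, Z -> false, Y -> q(false, false) }, so T -> false.

false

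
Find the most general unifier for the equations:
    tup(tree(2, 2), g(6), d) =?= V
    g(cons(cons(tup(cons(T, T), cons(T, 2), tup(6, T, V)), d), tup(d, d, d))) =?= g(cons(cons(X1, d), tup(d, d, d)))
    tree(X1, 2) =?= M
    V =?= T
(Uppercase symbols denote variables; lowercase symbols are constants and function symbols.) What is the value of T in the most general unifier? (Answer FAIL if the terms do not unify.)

Bind V := tup(tree(2, 2), g(6), d); substituting into the 2 remaining equations that mention V gives: g(cons(cons(tup(cons(T, T), cons(T, 2), tup(6, T, tup(tree(2, 2), g(6), d))), d), tup(d, d, d))) =?= g(cons(cons(X1, d), tup(d, d, d))),  tup(tree(2, 2), g(6), d) =?= T.
Decompose g/1: cons(cons(tup(cons(T, T), cons(T, 2), tup(6, T, tup(tree(2, 2), g(6), d))), d), tup(d, d, d)) =?= cons(cons(X1, d), tup(d, d, d)).
Decompose cons/2: cons(tup(cons(T, T), cons(T, 2), tup(6, T, tup(tree(2, 2), g(6), d))), d) =?= cons(X1, d),  tup(d, d, d) =?= tup(d, d, d).
Decompose cons/2: tup(cons(T, T), cons(T, 2), tup(6, T, tup(tree(2, 2), g(6), d))) =?= X1,  d =?= d.
Bind X1 := tup(cons(T, T), cons(T, 2), tup(6, T, tup(tree(2, 2), g(6), d))); substituting into the one remaining equation that mentions X1 gives: tree(tup(cons(T, T), cons(T, 2), tup(6, T, tup(tree(2, 2), g(6), d))), 2) =?= M.
Delete trivial equation d =?= d.
Delete trivial equation tup(d, d, d) =?= tup(d, d, d).
Bind M := tree(tup(cons(T, T), cons(T, 2), tup(6, T, tup(tree(2, 2), g(6), d))), 2); no other remaining equation mentions M.
Bind T := tup(tree(2, 2), g(6), d). Substituting into the earlier bindings gives X1 := tup(cons(tup(tree(2, 2), g(6), d), tup(tree(2, 2), g(6), d)), cons(tup(tree(2, 2), g(6), d), 2), tup(6, tup(tree(2, 2), g(6), d), tup(tree(2, 2), g(6), d))), M := tree(tup(cons(tup(tree(2, 2), g(6), d), tup(tree(2, 2), g(6), d)), cons(tup(tree(2, 2), g(6), d), 2), tup(6, tup(tree(2, 2), g(6), d), tup(tree(2, 2), g(6), d))), 2).
MGU = { V ↦ tup(tree(2, 2), g(6), d), X1 ↦ tup(cons(tup(tree(2, 2), g(6), d), tup(tree(2, 2), g(6), d)), cons(tup(tree(2, 2), g(6), d), 2), tup(6, tup(tree(2, 2), g(6), d), tup(tree(2, 2), g(6), d))), M ↦ tree(tup(cons(tup(tree(2, 2), g(6), d), tup(tree(2, 2), g(6), d)), cons(tup(tree(2, 2), g(6), d), 2), tup(6, tup(tree(2, 2), g(6), d), tup(tree(2, 2), g(6), d))), 2), T ↦ tup(tree(2, 2), g(6), d) }, so T ↦ tup(tree(2, 2), g(6), d).

tup(tree(2, 2), g(6), d)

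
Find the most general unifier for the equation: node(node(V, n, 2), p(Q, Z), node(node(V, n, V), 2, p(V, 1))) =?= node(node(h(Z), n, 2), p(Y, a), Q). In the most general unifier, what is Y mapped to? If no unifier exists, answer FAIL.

node(node(h(a), n, h(a)), 2, p(h(a), 1))

Decompose node/3: node(V, n, 2) =?= node(h(Z), n, 2),  p(Q, Z) =?= p(Y, a),  node(node(V, n, V), 2, p(V, 1)) =?= Q.
Decompose node/3: V =?= h(Z),  n =?= n,  2 =?= 2.
Bind V := h(Z); substituting into the one remaining equation that mentions V gives: node(node(h(Z), n, h(Z)), 2, p(h(Z), 1)) =?= Q.
Delete trivial equation n =?= n.
Delete trivial equation 2 =?= 2.
Decompose p/2: Q =?= Y,  Z =?= a.
Bind Q := Y; substituting into the one remaining equation that mentions Q gives: node(node(h(Z), n, h(Z)), 2, p(h(Z), 1)) =?= Y.
Bind Z := a; substituting into the remaining equation gives: node(node(h(a), n, h(a)), 2, p(h(a), 1)) =?= Y. Substituting into the earlier binding gives V := h(a).
Bind Y := node(node(h(a), n, h(a)), 2, p(h(a), 1)). Substituting into the earlier binding gives Q := node(node(h(a), n, h(a)), 2, p(h(a), 1)).
MGU = { V := h(a), Q := node(node(h(a), n, h(a)), 2, p(h(a), 1)), Z := a, Y := node(node(h(a), n, h(a)), 2, p(h(a), 1)) }, so Y := node(node(h(a), n, h(a)), 2, p(h(a), 1)).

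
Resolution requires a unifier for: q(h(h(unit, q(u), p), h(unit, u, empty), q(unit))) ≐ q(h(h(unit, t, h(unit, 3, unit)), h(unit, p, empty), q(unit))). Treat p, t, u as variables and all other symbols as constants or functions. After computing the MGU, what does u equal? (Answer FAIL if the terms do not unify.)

Decompose q/1: h(h(unit, q(u), p), h(unit, u, empty), q(unit)) ≐ h(h(unit, t, h(unit, 3, unit)), h(unit, p, empty), q(unit)).
Decompose h/3: h(unit, q(u), p) ≐ h(unit, t, h(unit, 3, unit)),  h(unit, u, empty) ≐ h(unit, p, empty),  q(unit) ≐ q(unit).
Decompose h/3: unit ≐ unit,  q(u) ≐ t,  p ≐ h(unit, 3, unit).
Delete trivial equation unit ≐ unit.
Bind t := q(u); no other remaining equation mentions t.
Bind p := h(unit, 3, unit); substituting into the one remaining equation that mentions p gives: h(unit, u, empty) ≐ h(unit, h(unit, 3, unit), empty).
Decompose h/3: unit ≐ unit,  u ≐ h(unit, 3, unit),  empty ≐ empty.
Delete trivial equation unit ≐ unit.
Bind u := h(unit, 3, unit); no other remaining equation mentions u. Substituting into the earlier binding gives t := q(h(unit, 3, unit)).
Delete trivial equation empty ≐ empty.
Delete trivial equation q(unit) ≐ q(unit).
MGU = { t ↦ q(h(unit, 3, unit)), p ↦ h(unit, 3, unit), u ↦ h(unit, 3, unit) }, so u ↦ h(unit, 3, unit).

h(unit, 3, unit)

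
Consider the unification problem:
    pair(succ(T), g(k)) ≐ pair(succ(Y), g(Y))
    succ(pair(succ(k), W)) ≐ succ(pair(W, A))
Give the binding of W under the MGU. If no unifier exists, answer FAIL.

Decompose pair/2: succ(T) ≐ succ(Y),  g(k) ≐ g(Y).
Decompose succ/1: T ≐ Y.
Bind T := Y; no other remaining equation mentions T.
Decompose g/1: k ≐ Y.
Bind Y := k; no other remaining equation mentions Y. Substituting into the earlier binding gives T := k.
Decompose succ/1: pair(succ(k), W) ≐ pair(W, A).
Decompose pair/2: succ(k) ≐ W,  W ≐ A.
Bind W := succ(k); substituting into the remaining equation gives: succ(k) ≐ A.
Bind A := succ(k).
MGU = { T -> k, Y -> k, W -> succ(k), A -> succ(k) }, so W -> succ(k).

succ(k)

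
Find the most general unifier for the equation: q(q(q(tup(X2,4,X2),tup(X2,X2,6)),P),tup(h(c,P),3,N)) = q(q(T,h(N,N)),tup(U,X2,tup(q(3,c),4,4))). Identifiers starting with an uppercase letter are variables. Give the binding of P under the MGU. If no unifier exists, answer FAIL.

h(tup(q(3,c),4,4),tup(q(3,c),4,4))

Decompose q/2: q(q(tup(X2,4,X2),tup(X2,X2,6)),P) = q(T,h(N,N)),  tup(h(c,P),3,N) = tup(U,X2,tup(q(3,c),4,4)).
Decompose q/2: q(tup(X2,4,X2),tup(X2,X2,6)) = T,  P = h(N,N).
Bind T := q(tup(X2,4,X2),tup(X2,X2,6)); no other remaining equation mentions T.
Bind P := h(N,N); substituting into the remaining equation gives: tup(h(c,h(N,N)),3,N) = tup(U,X2,tup(q(3,c),4,4)).
Decompose tup/3: h(c,h(N,N)) = U,  3 = X2,  N = tup(q(3,c),4,4).
Bind U := h(c,h(N,N)); no other remaining equation mentions U.
Bind X2 := 3; no other remaining equation mentions X2. Substituting into the earlier binding gives T := q(tup(3,4,3),tup(3,3,6)).
Bind N := tup(q(3,c),4,4). Substituting into the earlier bindings gives P := h(tup(q(3,c),4,4),tup(q(3,c),4,4)), U := h(c,h(tup(q(3,c),4,4),tup(q(3,c),4,4))).
MGU = { T -> q(tup(3,4,3),tup(3,3,6)), P -> h(tup(q(3,c),4,4),tup(q(3,c),4,4)), U -> h(c,h(tup(q(3,c),4,4),tup(q(3,c),4,4))), X2 -> 3, N -> tup(q(3,c),4,4) }, so P -> h(tup(q(3,c),4,4),tup(q(3,c),4,4)).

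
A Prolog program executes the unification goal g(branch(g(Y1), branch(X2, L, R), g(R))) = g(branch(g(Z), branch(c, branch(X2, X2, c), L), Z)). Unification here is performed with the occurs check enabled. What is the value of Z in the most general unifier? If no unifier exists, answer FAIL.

Decompose g/1: branch(g(Y1), branch(X2, L, R), g(R)) = branch(g(Z), branch(c, branch(X2, X2, c), L), Z).
Decompose branch/3: g(Y1) = g(Z),  branch(X2, L, R) = branch(c, branch(X2, X2, c), L),  g(R) = Z.
Decompose g/1: Y1 = Z.
Bind Y1 := Z; no other remaining equation mentions Y1.
Decompose branch/3: X2 = c,  L = branch(X2, X2, c),  R = L.
Bind X2 := c; substituting into the one remaining equation that mentions X2 gives: L = branch(c, c, c).
Bind L := branch(c, c, c); substituting into the one remaining equation that mentions L gives: R = branch(c, c, c).
Bind R := branch(c, c, c); substituting into the remaining equation gives: g(branch(c, c, c)) = Z.
Bind Z := g(branch(c, c, c)). Substituting into the earlier binding gives Y1 := g(branch(c, c, c)).
MGU = { Y1 ↦ g(branch(c, c, c)), X2 ↦ c, L ↦ branch(c, c, c), R ↦ branch(c, c, c), Z ↦ g(branch(c, c, c)) }, so Z ↦ g(branch(c, c, c)).

g(branch(c, c, c))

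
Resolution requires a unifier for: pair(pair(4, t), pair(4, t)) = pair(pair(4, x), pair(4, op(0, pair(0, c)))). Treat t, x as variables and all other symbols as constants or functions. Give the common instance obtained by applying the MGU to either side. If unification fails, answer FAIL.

Decompose pair/2: pair(4, t) = pair(4, x),  pair(4, t) = pair(4, op(0, pair(0, c))).
Decompose pair/2: 4 = 4,  t = x.
Delete trivial equation 4 = 4.
Bind t := x; substituting into the remaining equation gives: pair(4, x) = pair(4, op(0, pair(0, c))).
Decompose pair/2: 4 = 4,  x = op(0, pair(0, c)).
Delete trivial equation 4 = 4.
Bind x := op(0, pair(0, c)). Substituting into the earlier binding gives t := op(0, pair(0, c)).
Applying the MGU to either side gives pair(pair(4, op(0, pair(0, c))), pair(4, op(0, pair(0, c)))).

pair(pair(4, op(0, pair(0, c))), pair(4, op(0, pair(0, c))))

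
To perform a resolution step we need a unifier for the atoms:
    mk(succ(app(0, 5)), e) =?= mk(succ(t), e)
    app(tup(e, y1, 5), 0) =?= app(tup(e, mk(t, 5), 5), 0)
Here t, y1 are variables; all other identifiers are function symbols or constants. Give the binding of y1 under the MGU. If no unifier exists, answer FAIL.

Decompose mk/2: succ(app(0, 5)) =?= succ(t),  e =?= e.
Decompose succ/1: app(0, 5) =?= t.
Bind t := app(0, 5); substituting into the one remaining equation that mentions t gives: app(tup(e, y1, 5), 0) =?= app(tup(e, mk(app(0, 5), 5), 5), 0).
Delete trivial equation e =?= e.
Decompose app/2: tup(e, y1, 5) =?= tup(e, mk(app(0, 5), 5), 5),  0 =?= 0.
Decompose tup/3: e =?= e,  y1 =?= mk(app(0, 5), 5),  5 =?= 5.
Delete trivial equation e =?= e.
Bind y1 := mk(app(0, 5), 5); no other remaining equation mentions y1.
Delete trivial equation 5 =?= 5.
Delete trivial equation 0 =?= 0.
MGU = { t -> app(0, 5), y1 -> mk(app(0, 5), 5) }, so y1 -> mk(app(0, 5), 5).

mk(app(0, 5), 5)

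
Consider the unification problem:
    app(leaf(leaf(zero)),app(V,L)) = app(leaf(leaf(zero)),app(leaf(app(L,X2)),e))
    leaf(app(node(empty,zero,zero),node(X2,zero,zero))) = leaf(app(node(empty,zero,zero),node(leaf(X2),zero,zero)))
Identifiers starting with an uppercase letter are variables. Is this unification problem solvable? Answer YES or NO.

NO

Decompose app/2: leaf(leaf(zero)) = leaf(leaf(zero)),  app(V,L) = app(leaf(app(L,X2)),e).
Delete trivial equation leaf(leaf(zero)) = leaf(leaf(zero)).
Decompose app/2: V = leaf(app(L,X2)),  L = e.
Bind V := leaf(app(L,X2)); no other remaining equation mentions V.
Bind L := e; no other remaining equation mentions L. Substituting into the earlier binding gives V := leaf(app(e,X2)).
Decompose leaf/1: app(node(empty,zero,zero),node(X2,zero,zero)) = app(node(empty,zero,zero),node(leaf(X2),zero,zero)).
Decompose app/2: node(empty,zero,zero) = node(empty,zero,zero),  node(X2,zero,zero) = node(leaf(X2),zero,zero).
Delete trivial equation node(empty,zero,zero) = node(empty,zero,zero).
Decompose node/3: X2 = leaf(X2),  zero = zero,  zero = zero.
Occurs check fails: X2 occurs in leaf(X2); the equation X2 = leaf(X2) has no finite solution.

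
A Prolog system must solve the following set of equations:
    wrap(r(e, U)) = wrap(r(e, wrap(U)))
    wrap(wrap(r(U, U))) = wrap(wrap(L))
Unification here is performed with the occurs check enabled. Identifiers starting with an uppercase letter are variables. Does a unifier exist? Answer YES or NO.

Decompose wrap/1: r(e, U) = r(e, wrap(U)).
Decompose r/2: e = e,  U = wrap(U).
Delete trivial equation e = e.
Occurs check fails: U occurs in wrap(U); the equation U = wrap(U) has no finite solution.

NO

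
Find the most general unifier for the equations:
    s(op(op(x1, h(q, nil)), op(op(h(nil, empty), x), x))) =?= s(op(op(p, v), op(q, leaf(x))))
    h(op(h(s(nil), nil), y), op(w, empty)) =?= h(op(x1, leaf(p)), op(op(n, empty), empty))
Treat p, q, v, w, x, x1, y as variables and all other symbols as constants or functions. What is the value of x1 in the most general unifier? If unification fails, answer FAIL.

FAIL

Decompose s/1: op(op(x1, h(q, nil)), op(op(h(nil, empty), x), x)) =?= op(op(p, v), op(q, leaf(x))).
Decompose op/2: op(x1, h(q, nil)) =?= op(p, v),  op(op(h(nil, empty), x), x) =?= op(q, leaf(x)).
Decompose op/2: x1 =?= p,  h(q, nil) =?= v.
Bind x1 := p; substituting into the one remaining equation that mentions x1 gives: h(op(h(s(nil), nil), y), op(w, empty)) =?= h(op(p, leaf(p)), op(op(n, empty), empty)).
Bind v := h(q, nil); no other remaining equation mentions v.
Decompose op/2: op(h(nil, empty), x) =?= q,  x =?= leaf(x).
Bind q := op(h(nil, empty), x); no other remaining equation mentions q. Substituting into the earlier binding gives v := h(op(h(nil, empty), x), nil).
Occurs check fails: x occurs in leaf(x); the equation x =?= leaf(x) has no finite solution.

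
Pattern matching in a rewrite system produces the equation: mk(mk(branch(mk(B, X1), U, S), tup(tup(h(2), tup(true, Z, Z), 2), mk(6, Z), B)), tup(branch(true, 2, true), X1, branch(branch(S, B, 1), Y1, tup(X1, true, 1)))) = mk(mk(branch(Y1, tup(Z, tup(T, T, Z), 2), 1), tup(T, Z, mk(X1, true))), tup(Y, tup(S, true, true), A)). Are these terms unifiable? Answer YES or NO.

NO

Decompose mk/2: mk(branch(mk(B, X1), U, S), tup(tup(h(2), tup(true, Z, Z), 2), mk(6, Z), B)) = mk(branch(Y1, tup(Z, tup(T, T, Z), 2), 1), tup(T, Z, mk(X1, true))),  tup(branch(true, 2, true), X1, branch(branch(S, B, 1), Y1, tup(X1, true, 1))) = tup(Y, tup(S, true, true), A).
Decompose mk/2: branch(mk(B, X1), U, S) = branch(Y1, tup(Z, tup(T, T, Z), 2), 1),  tup(tup(h(2), tup(true, Z, Z), 2), mk(6, Z), B) = tup(T, Z, mk(X1, true)).
Decompose branch/3: mk(B, X1) = Y1,  U = tup(Z, tup(T, T, Z), 2),  S = 1.
Bind Y1 := mk(B, X1); substituting into the one remaining equation that mentions Y1 gives: tup(branch(true, 2, true), X1, branch(branch(S, B, 1), mk(B, X1), tup(X1, true, 1))) = tup(Y, tup(S, true, true), A).
Bind U := tup(Z, tup(T, T, Z), 2); no other remaining equation mentions U.
Bind S := 1; substituting into the one remaining equation that mentions S gives: tup(branch(true, 2, true), X1, branch(branch(1, B, 1), mk(B, X1), tup(X1, true, 1))) = tup(Y, tup(1, true, true), A).
Decompose tup/3: tup(h(2), tup(true, Z, Z), 2) = T,  mk(6, Z) = Z,  B = mk(X1, true).
Bind T := tup(h(2), tup(true, Z, Z), 2); no other remaining equation mentions T. Substituting into the earlier binding gives U := tup(Z, tup(tup(h(2), tup(true, Z, Z), 2), tup(h(2), tup(true, Z, Z), 2), Z), 2).
Occurs check fails: Z occurs in mk(6, Z); the equation Z = mk(6, Z) has no finite solution.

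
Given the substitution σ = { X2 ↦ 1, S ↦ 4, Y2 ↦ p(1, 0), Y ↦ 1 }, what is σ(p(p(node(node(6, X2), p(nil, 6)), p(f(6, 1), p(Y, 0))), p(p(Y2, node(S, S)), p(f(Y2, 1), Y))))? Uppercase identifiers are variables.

p(p(node(node(6, 1), p(nil, 6)), p(f(6, 1), p(1, 0))), p(p(p(1, 0), node(4, 4)), p(f(p(1, 0), 1), 1)))

Replace each occurrence of X2 with 1.
Replace each occurrence of S with 4.
Replace each occurrence of Y2 with p(1, 0).
Replace each occurrence of Y with 1.
Result: p(p(node(node(6, 1), p(nil, 6)), p(f(6, 1), p(1, 0))), p(p(p(1, 0), node(4, 4)), p(f(p(1, 0), 1), 1))).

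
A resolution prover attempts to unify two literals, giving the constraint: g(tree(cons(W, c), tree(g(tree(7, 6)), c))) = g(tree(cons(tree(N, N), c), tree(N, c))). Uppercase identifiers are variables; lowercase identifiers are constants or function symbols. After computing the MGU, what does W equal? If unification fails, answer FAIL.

Decompose g/1: tree(cons(W, c), tree(g(tree(7, 6)), c)) = tree(cons(tree(N, N), c), tree(N, c)).
Decompose tree/2: cons(W, c) = cons(tree(N, N), c),  tree(g(tree(7, 6)), c) = tree(N, c).
Decompose cons/2: W = tree(N, N),  c = c.
Bind W := tree(N, N); no other remaining equation mentions W.
Delete trivial equation c = c.
Decompose tree/2: g(tree(7, 6)) = N,  c = c.
Bind N := g(tree(7, 6)); no other remaining equation mentions N. Substituting into the earlier binding gives W := tree(g(tree(7, 6)), g(tree(7, 6))).
Delete trivial equation c = c.
MGU = { W -> tree(g(tree(7, 6)), g(tree(7, 6))), N -> g(tree(7, 6)) }, so W -> tree(g(tree(7, 6)), g(tree(7, 6))).

tree(g(tree(7, 6)), g(tree(7, 6)))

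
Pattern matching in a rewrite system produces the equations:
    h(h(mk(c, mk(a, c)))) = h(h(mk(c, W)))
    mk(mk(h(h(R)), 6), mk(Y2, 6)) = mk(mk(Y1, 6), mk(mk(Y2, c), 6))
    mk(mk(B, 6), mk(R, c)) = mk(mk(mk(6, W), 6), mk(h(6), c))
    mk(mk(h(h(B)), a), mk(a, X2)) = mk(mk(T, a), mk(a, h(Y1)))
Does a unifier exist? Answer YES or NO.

Decompose h/1: h(mk(c, mk(a, c))) = h(mk(c, W)).
Decompose h/1: mk(c, mk(a, c)) = mk(c, W).
Decompose mk/2: c = c,  mk(a, c) = W.
Delete trivial equation c = c.
Bind W := mk(a, c); substituting into the one remaining equation that mentions W gives: mk(mk(B, 6), mk(R, c)) = mk(mk(mk(6, mk(a, c)), 6), mk(h(6), c)).
Decompose mk/2: mk(h(h(R)), 6) = mk(Y1, 6),  mk(Y2, 6) = mk(mk(Y2, c), 6).
Decompose mk/2: h(h(R)) = Y1,  6 = 6.
Bind Y1 := h(h(R)); substituting into the one remaining equation that mentions Y1 gives: mk(mk(h(h(B)), a), mk(a, X2)) = mk(mk(T, a), mk(a, h(h(h(R))))).
Delete trivial equation 6 = 6.
Decompose mk/2: Y2 = mk(Y2, c),  6 = 6.
Occurs check fails: Y2 occurs in mk(Y2, c); the equation Y2 = mk(Y2, c) has no finite solution.

NO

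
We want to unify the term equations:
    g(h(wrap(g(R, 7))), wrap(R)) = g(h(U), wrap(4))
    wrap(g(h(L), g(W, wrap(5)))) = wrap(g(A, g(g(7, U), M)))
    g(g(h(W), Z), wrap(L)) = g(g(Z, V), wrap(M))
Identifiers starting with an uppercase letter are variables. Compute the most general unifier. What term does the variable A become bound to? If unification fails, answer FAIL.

Decompose g/2: h(wrap(g(R, 7))) = h(U),  wrap(R) = wrap(4).
Decompose h/1: wrap(g(R, 7)) = U.
Bind U := wrap(g(R, 7)); substituting into the one remaining equation that mentions U gives: wrap(g(h(L), g(W, wrap(5)))) = wrap(g(A, g(g(7, wrap(g(R, 7))), M))).
Decompose wrap/1: R = 4.
Bind R := 4; substituting into the one remaining equation that mentions R gives: wrap(g(h(L), g(W, wrap(5)))) = wrap(g(A, g(g(7, wrap(g(4, 7))), M))). Substituting into the earlier binding gives U := wrap(g(4, 7)).
Decompose wrap/1: g(h(L), g(W, wrap(5))) = g(A, g(g(7, wrap(g(4, 7))), M)).
Decompose g/2: h(L) = A,  g(W, wrap(5)) = g(g(7, wrap(g(4, 7))), M).
Bind A := h(L); no other remaining equation mentions A.
Decompose g/2: W = g(7, wrap(g(4, 7))),  wrap(5) = M.
Bind W := g(7, wrap(g(4, 7))); substituting into the one remaining equation that mentions W gives: g(g(h(g(7, wrap(g(4, 7)))), Z), wrap(L)) = g(g(Z, V), wrap(M)).
Bind M := wrap(5); substituting into the remaining equation gives: g(g(h(g(7, wrap(g(4, 7)))), Z), wrap(L)) = g(g(Z, V), wrap(wrap(5))).
Decompose g/2: g(h(g(7, wrap(g(4, 7)))), Z) = g(Z, V),  wrap(L) = wrap(wrap(5)).
Decompose g/2: h(g(7, wrap(g(4, 7)))) = Z,  Z = V.
Bind Z := h(g(7, wrap(g(4, 7)))); substituting into the one remaining equation that mentions Z gives: h(g(7, wrap(g(4, 7)))) = V.
Bind V := h(g(7, wrap(g(4, 7)))); no other remaining equation mentions V.
Decompose wrap/1: L = wrap(5).
Bind L := wrap(5). Substituting into the earlier binding gives A := h(wrap(5)).
MGU = { U -> wrap(g(4, 7)), R -> 4, A -> h(wrap(5)), W -> g(7, wrap(g(4, 7))), M -> wrap(5), Z -> h(g(7, wrap(g(4, 7)))), V -> h(g(7, wrap(g(4, 7)))), L -> wrap(5) }, so A -> h(wrap(5)).

h(wrap(5))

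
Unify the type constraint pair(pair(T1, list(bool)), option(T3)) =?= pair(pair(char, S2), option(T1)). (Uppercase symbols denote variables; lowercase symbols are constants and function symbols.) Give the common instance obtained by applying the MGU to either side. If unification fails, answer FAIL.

pair(pair(char, list(bool)), option(char))

Decompose pair/2: pair(T1, list(bool)) =?= pair(char, S2),  option(T3) =?= option(T1).
Decompose pair/2: T1 =?= char,  list(bool) =?= S2.
Bind T1 := char; substituting into the one remaining equation that mentions T1 gives: option(T3) =?= option(char).
Bind S2 := list(bool); no other remaining equation mentions S2.
Decompose option/1: T3 =?= char.
Bind T3 := char.
Applying the MGU to either side gives pair(pair(char, list(bool)), option(char)).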